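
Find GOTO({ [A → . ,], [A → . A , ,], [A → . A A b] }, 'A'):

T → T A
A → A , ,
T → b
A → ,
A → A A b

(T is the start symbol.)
GOTO(I, 'A') = CLOSURE({ [A → αX.β] : [A → α.Xβ] ∈ I, X = 'A' })

Items with dot before 'A', with the dot advanced:
  [A → . A , ,] → [A → A . , ,]
  [A → . A A b] → [A → A . A b]
Closure of the advanced items:
  [A → A . A b] has the dot before A: add [A → . A , ,], [A → . ,], [A → . A A b]

GOTO = { [A → . ,], [A → . A , ,], [A → . A A b], [A → A . , ,], [A → A . A b] }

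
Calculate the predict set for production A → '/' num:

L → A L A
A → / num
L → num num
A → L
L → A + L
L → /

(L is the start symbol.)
{ '/' }

PREDICT(A → '/' num) = (FIRST(RHS) \ {ε}) ∪ (FOLLOW(A) if ε ∈ FIRST(RHS), i.e. RHS ⇒* ε)
FIRST('/' num) = { '/' }
ε ∉ FIRST('/' num), so FOLLOW(A) is not added.
PREDICT(A → '/' num) = { '/' }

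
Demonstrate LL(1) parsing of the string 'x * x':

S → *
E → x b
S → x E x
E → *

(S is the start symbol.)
LL(1) parsing maintains a stack (initially the start symbol over $) and the input. At each step: if the stack top is a terminal, match it against the current input token; if it is a non-terminal N, replace it with the RHS of M[N, lookahead] (the unique production whose predict set contains the lookahead).

Stack is shown with the top on the left.

Stack    Input    Action
------------------------
S $      x * x $  output S → x E x
x E x $  x * x $  match 'x'
E x $    * x $    output E → *
* x $    * x $    match '*'
x $      x $      match 'x'
$        $        accept

The string is accepted.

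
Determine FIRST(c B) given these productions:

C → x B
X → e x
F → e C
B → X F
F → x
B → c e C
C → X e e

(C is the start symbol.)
{ 'c' }

To compute FIRST(c B), process the symbols left to right:
Symbol c is a terminal. Add 'c' and stop.
FIRST(c B) = { 'c' }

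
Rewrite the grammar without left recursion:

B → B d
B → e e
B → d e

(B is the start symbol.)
B is directly left-recursive. The standard transformation for
  A → A α₁ | ... | A α_m | β₁ | ... | β_n
is
  A  → β₁ A' | ... | β_n A'
  A' → α₁ A' | ... | α_m A' | ε

B → e e becomes B → e e B'
B → d e becomes B → d e B'
B → B d becomes B' → d B'
Add B' → ε

Resulting grammar:
B → e e B'
B → d e B'
B' → d B'
B' → ε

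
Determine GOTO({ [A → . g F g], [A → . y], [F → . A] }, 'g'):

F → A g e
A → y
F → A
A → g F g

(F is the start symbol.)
{ [A → . g F g], [A → . y], [A → g . F g], [F → . A g e], [F → . A] }

GOTO(I, 'g') = CLOSURE({ [A → αX.β] : [A → α.Xβ] ∈ I, X = 'g' })

Items with dot before 'g', with the dot advanced:
  [A → . g F g] → [A → g . F g]
Closure of the advanced items:
  [A → g . F g] has the dot before F: add [F → . A g e], [F → . A]
  [F → . A g e] has the dot before A: add [A → . y], [A → . g F g]

GOTO = { [A → . g F g], [A → . y], [A → g . F g], [F → . A g e], [F → . A] }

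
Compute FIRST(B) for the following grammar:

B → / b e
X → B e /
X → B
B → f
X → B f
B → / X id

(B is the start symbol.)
To compute FIRST(B), examine every production with B on the left-hand side, reading each right-hand side left to right until a non-nullable symbol is reached.

From B → / b e:
  - '/' is a terminal: add '/' and stop
From B → f:
  - f is a terminal: add 'f' and stop
From B → / X id:
  - '/' is a terminal: add '/' and stop

Collecting: FIRST(B) = { '/', 'f' }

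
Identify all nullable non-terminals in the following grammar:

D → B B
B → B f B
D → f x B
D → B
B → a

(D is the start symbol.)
There are no ε-productions, so no non-terminal can derive ε.
No non-terminals are nullable.

Answer: None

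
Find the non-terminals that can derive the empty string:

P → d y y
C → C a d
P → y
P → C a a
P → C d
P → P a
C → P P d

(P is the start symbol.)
A non-terminal is nullable if it can derive ε (the empty string): either it has an ε-production, or it has a production whose right-hand side consists entirely of nullable non-terminals.

There are no ε-productions, so no non-terminal can derive ε.
No non-terminals are nullable.

Answer: None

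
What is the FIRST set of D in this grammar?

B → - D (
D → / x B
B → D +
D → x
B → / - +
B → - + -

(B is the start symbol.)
To compute FIRST(D), examine every production with D on the left-hand side, reading each right-hand side left to right until a non-nullable symbol is reached.

From D → / x B:
  - '/' is a terminal: add '/' and stop
From D → x:
  - x is a terminal: add 'x' and stop

Collecting: FIRST(D) = { '/', 'x' }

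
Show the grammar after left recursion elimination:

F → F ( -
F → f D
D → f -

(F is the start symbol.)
F is directly left-recursive. The standard transformation for
  A → A α₁ | ... | A α_m | β₁ | ... | β_n
is
  A  → β₁ A' | ... | β_n A'
  A' → α₁ A' | ... | α_m A' | ε

F → f D becomes F → f D F'
F → F ( - becomes F' → ( - F'
Add F' → ε

Productions for other non-terminals are unchanged:
  D → f -

Resulting grammar:
F → f D F'
F' → ( - F'
F' → ε
D → f -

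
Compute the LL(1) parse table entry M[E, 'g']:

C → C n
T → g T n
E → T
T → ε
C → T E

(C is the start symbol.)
E → T

To find M[E, 'g'], we find productions for E where 'g' is in the predict set (PREDICT(N → α) = (FIRST(α) \ {ε}) ∪ (FOLLOW(N) if α ⇒* ε)).

Relevant sets:
  FIRST(T) = { 'g', ε }
  FOLLOW(E) = { $, 'n' }

E → T: PREDICT = { $, 'g', 'n' }
  'g' is in predict set, so this production goes in M[E, 'g']

M[E, 'g'] = E → T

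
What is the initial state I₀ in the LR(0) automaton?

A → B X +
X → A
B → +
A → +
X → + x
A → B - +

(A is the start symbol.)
First, augment the grammar with A' → A
I₀ = CLOSURE({ [A' → . A] }):
  [A' → . A] has the dot before A: add [A → . B X +], [A → . +], [A → . B - +]
  [A → . B X +] has the dot before B: add [B → . +]
No further items can be added.

I₀ = { [A → . +], [A → . B - +], [A → . B X +], [A' → . A], [B → . +] }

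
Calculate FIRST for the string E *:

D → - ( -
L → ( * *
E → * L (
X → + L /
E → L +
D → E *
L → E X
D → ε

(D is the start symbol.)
{ '(', '*' }

FIRST sets of the non-terminals involved (from the grammar, by fixed-point iteration):
  FIRST(E) = { '(', '*' }

To compute FIRST(E *), process the symbols left to right:
Symbol E is a non-terminal. Add FIRST(E) \ {ε} = { '(', '*' }
E is not nullable (ε ∉ FIRST(E)), so stop here.
FIRST(E *) = { '(', '*' }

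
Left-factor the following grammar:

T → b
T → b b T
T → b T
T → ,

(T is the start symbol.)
Left-factoring transforms A → αβ₁ | αβ₂ into A → αA' and A' → β₁ | β₂
(α is the longest common prefix among the alternatives). Repeat until
no nonterminal has two alternatives with a common prefix.

Round 1: T has alternatives sharing prefix 'b'. Introduce T': T → b T'
  Add: T' → ε
  Add: T' → b T
  Add: T' → T

No remaining common prefixes — done.

Resulting grammar:
T → b T'
T' → ε
T' → b T
T' → T
T → ,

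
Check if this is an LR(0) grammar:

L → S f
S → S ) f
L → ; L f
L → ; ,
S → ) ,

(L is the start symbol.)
Augment with L' → L and build the canonical LR(0) collection (I0 = CLOSURE({[L' → . L]}), then GOTO on every symbol after a dot until no new states appear). It has 12 states:
  I0: { [L → . ; ,], [L → . ; L f], [L → . S f], [L' → . L], [S → . ) ,], [S → . S ) f] }  — shift
  I1: { [S → ) . ,] }  — shift
  I2: { [L → . ; ,], [L → . ; L f], [L → . S f], [L → ; . ,], [L → ; . L f], [S → . ) ,], [S → . S ) f] }  — shift
  I3: { [L' → L .] }  — accept
  I4: { [L → S . f], [S → S . ) f] }  — shift
  I5: { [S → S ) . f] }  — shift
  I6: { [L → S f .] }  — reduce
  I7: { [S → S ) f .] }  — reduce
  I8: { [L → ; , .] }  — reduce
  I9: { [L → ; L . f] }  — shift
  I10: { [L → ; L f .] }  — reduce
  I11: { [S → ) , .] }  — reduce

Every state is either a pure shift/goto state or contains exactly one complete item and nothing to shift — no conflicts. The grammar is LR(0).

Answer: Yes, the grammar is LR(0)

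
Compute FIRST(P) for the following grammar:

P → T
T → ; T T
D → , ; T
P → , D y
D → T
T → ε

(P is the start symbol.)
FIRST sets of the other non-terminals involved (by the same procedure, iterated to a fixed point):
  FIRST(T) = { ';', ε }

From P → T:
  - T is a non-terminal: add FIRST(T) \ {ε} = { ';' }
    T is nullable and nothing follows, so the whole right-hand side can vanish: ε ∈ FIRST(P)
From P → , D y:
  - ',' is a terminal: add ',' and stop

Collecting: FIRST(P) = { ',', ';', ε }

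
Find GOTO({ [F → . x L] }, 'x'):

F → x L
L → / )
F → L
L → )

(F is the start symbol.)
GOTO(I, 'x') = CLOSURE({ [A → αX.β] : [A → α.Xβ] ∈ I, X = 'x' })

Items with dot before 'x', with the dot advanced:
  [F → . x L] → [F → x . L]
Closure of the advanced items:
  [F → x . L] has the dot before L: add [L → . / )], [L → . )]

GOTO = { [F → x . L], [L → . )], [L → . / )] }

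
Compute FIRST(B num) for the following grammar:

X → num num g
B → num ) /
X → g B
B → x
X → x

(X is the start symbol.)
{ 'num', 'x' }

FIRST sets of the non-terminals involved (from the grammar, by fixed-point iteration):
  FIRST(B) = { 'num', 'x' }

To compute FIRST(B num), process the symbols left to right:
Symbol B is a non-terminal. Add FIRST(B) \ {ε} = { 'num', 'x' }
B is not nullable (ε ∉ FIRST(B)), so stop here.
FIRST(B num) = { 'num', 'x' }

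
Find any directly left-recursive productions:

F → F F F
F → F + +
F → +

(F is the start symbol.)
Direct left recursion occurs when N → N α for some non-terminal N (the right-hand side begins with the left-hand side itself).

F → F F F: LEFT RECURSIVE (starts with F)
F → F + +: LEFT RECURSIVE (starts with F)
F → +: starts with '+'

The grammar has direct left recursion on: F.

Answer: Yes, F is left-recursive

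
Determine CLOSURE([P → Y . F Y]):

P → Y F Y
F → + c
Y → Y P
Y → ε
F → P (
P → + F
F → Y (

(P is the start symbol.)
{ [F → . + c], [F → . P (], [F → . Y (], [P → . + F], [P → . Y F Y], [P → Y . F Y], [Y → . Y P], [Y → .] }

To compute CLOSURE, for each item [A → α.Bβ] where B is a non-terminal, add [B → .γ] for all productions B → γ; repeat for the newly added items until nothing changes.

Start with: [P → Y . F Y]
  [P → Y . F Y] has the dot before F: add [F → . + c], [F → . P (], [F → . Y (]
  [F → . P (] has the dot before P: add [P → . Y F Y], [P → . + F]
  [F → . Y (] has the dot before Y: add [Y → . Y P], [Y → .]
No further items can be added.

CLOSURE = { [F → . + c], [F → . P (], [F → . Y (], [P → . + F], [P → . Y F Y], [P → Y . F Y], [Y → . Y P], [Y → .] }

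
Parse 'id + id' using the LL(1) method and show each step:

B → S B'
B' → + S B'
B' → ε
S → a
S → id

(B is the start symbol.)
LL(1) parsing maintains a stack (initially the start symbol over $) and the input. At each step: if the stack top is a terminal, match it against the current input token; if it is a non-terminal N, replace it with the RHS of M[N, lookahead] (the unique production whose predict set contains the lookahead).

Stack is shown with the top on the left.

Stack     Input      Action
---------------------------
B $       id + id $  output B → S B'
S B' $    id + id $  output S → id
id B' $   id + id $  match 'id'
B' $      + id $     output B' → + S B'
+ S B' $  + id $     match '+'
S B' $    id $       output S → id
id B' $   id $       match 'id'
B' $      $          output B' → ε
$         $          accept

The string is accepted.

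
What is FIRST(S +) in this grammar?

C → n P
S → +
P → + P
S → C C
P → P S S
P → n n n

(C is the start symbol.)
FIRST sets of the non-terminals involved (from the grammar, by fixed-point iteration):
  FIRST(S) = { '+', 'n' }

To compute FIRST(S +), process the symbols left to right:
Symbol S is a non-terminal. Add FIRST(S) \ {ε} = { '+', 'n' }
S is not nullable (ε ∉ FIRST(S)), so stop here.
FIRST(S +) = { '+', 'n' }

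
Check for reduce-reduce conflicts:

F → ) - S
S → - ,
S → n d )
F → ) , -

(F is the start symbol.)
A reduce-reduce conflict occurs when an LR(0) state has two complete items [A → α .] and [B → β .] — both call for a reduction, and with no lookahead the parser cannot choose between them.

Augment with F' → F and build the canonical LR(0) collection (I0 = CLOSURE({[F' → . F]}), then GOTO on every symbol after a dot until no new states appear). It has 12 states:
  I0: { [F → . ) , -], [F → . ) - S], [F' → . F] }  — shift
  I1: { [F → ) . , -], [F → ) . - S] }  — shift
  I2: { [F' → F .] }  — accept
  I3: { [F → ) , . -] }  — shift
  I4: { [F → ) - . S], [S → . - ,], [S → . n d )] }  — shift
  I5: { [S → - . ,] }  — shift
  I6: { [F → ) - S .] }  — reduce
  I7: { [S → n . d )] }  — shift
  I8: { [S → n d . )] }  — shift
  I9: { [S → n d ) .] }  — reduce
  I10: { [S → - , .] }  — reduce
  I11: { [F → ) , - .] }  — reduce

No state contains more than one complete item.

Answer: No reduce-reduce conflicts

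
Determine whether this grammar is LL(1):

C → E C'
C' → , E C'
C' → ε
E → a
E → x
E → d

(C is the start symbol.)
Yes, the grammar is LL(1).

Relevant sets:
  FOLLOW(C') = { $ }

For C':
  PREDICT(C' → ',' E C') = { ',' }
  PREDICT(C' → ε) = { $ }
For E:
  PREDICT(E → a) = { 'a' }
  PREDICT(E → x) = { 'x' }
  PREDICT(E → d) = { 'd' }
C has a single production, so nothing to check there.

All predict sets are disjoint. The grammar IS LL(1).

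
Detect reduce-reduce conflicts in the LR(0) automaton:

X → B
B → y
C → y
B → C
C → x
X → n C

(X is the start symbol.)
Augment with X' → X and build the canonical LR(0) collection (I0 = CLOSURE({[X' → . X]}), then GOTO on every symbol after a dot until no new states appear). It has 9 states:
  I0: { [B → . C], [B → . y], [C → . x], [C → . y], [X → . B], [X → . n C], [X' → . X] }  — shift
  I1: { [X → B .] }  — reduce
  I2: { [B → C .] }  — reduce
  I3: { [X' → X .] }  — accept
  I4: { [C → . x], [C → . y], [X → n . C] }  — shift
  I5: { [C → x .] }  — reduce
  I6: { [B → y .], [C → y .] }  — 2 reduces
  I7: { [X → n C .] }  — reduce
  I8: { [C → y .] }  — reduce

I6 contains complete items [B → y .], [C → y .] — reduce-reduce conflict.

Answer: Yes — I6: [B → y .] vs [C → y .]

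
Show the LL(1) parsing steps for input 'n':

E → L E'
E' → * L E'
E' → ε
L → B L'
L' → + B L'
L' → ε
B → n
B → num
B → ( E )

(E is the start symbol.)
LL(1) parsing maintains a stack (initially the start symbol over $) and the input. At each step: if the stack top is a terminal, match it against the current input token; if it is a non-terminal N, replace it with the RHS of M[N, lookahead] (the unique production whose predict set contains the lookahead).

Stack is shown with the top on the left.

Stack      Input  Action
------------------------
E $        n $    output E → L E'
L E' $     n $    output L → B L'
B L' E' $  n $    output B → n
n L' E' $  n $    match 'n'
L' E' $    $      output L' → ε
E' $       $      output E' → ε
$          $      accept

The string is accepted.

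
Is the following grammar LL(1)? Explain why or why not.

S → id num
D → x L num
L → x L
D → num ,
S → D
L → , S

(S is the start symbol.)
Yes, the grammar is LL(1).

Relevant sets:
  FIRST(D) = { 'num', 'x' }

For S:
  PREDICT(S → id num) = { 'id' }
  PREDICT(S → D) = { 'num', 'x' }
For D:
  PREDICT(D → x L num) = { 'x' }
  PREDICT(D → num ',') = { 'num' }
For L:
  PREDICT(L → x L) = { 'x' }
  PREDICT(L → ',' S) = { ',' }

All predict sets are disjoint. The grammar IS LL(1).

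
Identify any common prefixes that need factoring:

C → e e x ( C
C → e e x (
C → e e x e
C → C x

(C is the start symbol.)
Yes, C has productions with common prefix 'e e x'

Left-factoring is needed when two productions for the same non-terminal
share a common prefix on the right-hand side.

Productions for C:
  C → e e x ( C
  C → e e x (
  C → e e x e
  C → C x

Found common prefix 'e e x' in productions for C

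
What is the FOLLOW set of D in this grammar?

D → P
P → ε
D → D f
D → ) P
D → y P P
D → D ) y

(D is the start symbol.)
{ $, ')', 'f' }

D is the start symbol, so $ ∈ FOLLOW(D).
In D → D f: D is followed by f, add FIRST(f) \ {ε} = { 'f' }
In D → D ) y: D is followed by ')' y, add FIRST(')' y) \ {ε} = { ')' }

Taking the union: FOLLOW(D) = { $, ')', 'f' }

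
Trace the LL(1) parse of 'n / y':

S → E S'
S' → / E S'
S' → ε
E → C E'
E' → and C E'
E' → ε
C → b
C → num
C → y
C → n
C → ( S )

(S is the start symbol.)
LL(1) parsing maintains a stack (initially the start symbol over $) and the input. At each step: if the stack top is a terminal, match it against the current input token; if it is a non-terminal N, replace it with the RHS of M[N, lookahead] (the unique production whose predict set contains the lookahead).

Stack is shown with the top on the left.

Stack      Input    Action
--------------------------
S $        n / y $  output S → E S'
E S' $     n / y $  output E → C E'
C E' S' $  n / y $  output C → n
n E' S' $  n / y $  match 'n'
E' S' $    / y $    output E' → ε
S' $       / y $    output S' → / E S'
/ E S' $   / y $    match '/'
E S' $     y $      output E → C E'
C E' S' $  y $      output C → y
y E' S' $  y $      match 'y'
E' S' $    $        output E' → ε
S' $       $        output S' → ε
$          $        accept

The string is accepted.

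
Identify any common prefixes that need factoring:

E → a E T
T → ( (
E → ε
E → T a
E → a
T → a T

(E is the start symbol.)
Left-factoring is needed when two productions for the same non-terminal
share a common prefix on the right-hand side.

Productions for E:
  E → a E T
  E → ε
  E → T a
  E → a
Productions for T:
  T → ( (
  T → a T

Found common prefix 'a' in productions for E

Answer: Yes, E has productions with common prefix 'a'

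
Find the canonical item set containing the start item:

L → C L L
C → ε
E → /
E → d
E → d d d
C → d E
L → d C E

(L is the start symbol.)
{ [C → . d E], [C → .], [L → . C L L], [L → . d C E], [L' → . L] }

First, augment the grammar with L' → L
I₀ = CLOSURE({ [L' → . L] }):
  [L' → . L] has the dot before L: add [L → . C L L], [L → . d C E]
  [L → . C L L] has the dot before C: add [C → .], [C → . d E]
No further items can be added.

I₀ = { [C → . d E], [C → .], [L → . C L L], [L → . d C E], [L' → . L] }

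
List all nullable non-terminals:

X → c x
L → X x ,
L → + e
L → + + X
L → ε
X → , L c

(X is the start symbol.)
ε-productions: L → ε
So L is immediately nullable.
No further non-terminal can be added: every production for the remaining non-terminals contains a terminal or a non-nullable non-terminal.
Nullable = { 'L' }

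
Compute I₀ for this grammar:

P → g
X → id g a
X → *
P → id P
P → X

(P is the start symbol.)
First, augment the grammar with P' → P
I₀ = CLOSURE({ [P' → . P] }):
  [P' → . P] has the dot before P: add [P → . g], [P → . id P], [P → . X]
  [P → . X] has the dot before X: add [X → . id g a], [X → . *]
No further items can be added.

I₀ = { [P → . X], [P → . g], [P → . id P], [P' → . P], [X → . *], [X → . id g a] }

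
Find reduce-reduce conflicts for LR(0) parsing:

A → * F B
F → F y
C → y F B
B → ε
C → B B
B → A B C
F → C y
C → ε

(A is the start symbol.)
A reduce-reduce conflict occurs when an LR(0) state has two complete items [A → α .] and [B → β .] — both call for a reduction, and with no lookahead the parser cannot choose between them.

Augment with A' → A and build the canonical LR(0) collection (I0 = CLOSURE({[A' → . A]}), then GOTO on every symbol after a dot until no new states appear). It has 16 states:
  I0: { [A → . * F B], [A' → . A] }  — shift
  I1: { [A → * . F B], [A → . * F B], [B → . A B C], [B → .], [C → . B B], [C → . y F B], [C → .], [F → . C y], [F → . F y] }  — shift, 2 reduces
  I2: { [A' → A .] }  — accept
  I3: { [A → . * F B], [B → . A B C], [B → .], [B → A . B C] }  — shift, reduce
  I4: { [A → . * F B], [B → . A B C], [B → .], [C → B . B] }  — shift, reduce
  I5: { [F → C . y] }  — shift
  I6: { [A → * F . B], [A → . * F B], [B → . A B C], [B → .], [F → F . y] }  — shift, reduce
  I7: { [A → . * F B], [B → . A B C], [B → .], [C → . B B], [C → . y F B], [C → .], [C → y . F B], [F → . C y], [F → . F y] }  — shift, 2 reduces
  I8: { [A → . * F B], [B → . A B C], [B → .], [C → y F . B], [F → F . y] }  — shift, reduce
  I9: { [C → y F B .] }  — reduce
  I10: { [F → F y .] }  — reduce
  I11: { [A → * F B .] }  — reduce
  I12: { [F → C y .] }  — reduce
  I13: { [C → B B .] }  — reduce
  I14: { [A → . * F B], [B → . A B C], [B → .], [B → A B . C], [C → . B B], [C → . y F B], [C → .] }  — shift, 2 reduces
  I15: { [B → A B C .] }  — reduce

I1 contains complete items [B → .], [C → .] — reduce-reduce conflict.
I7 contains complete items [B → .], [C → .] — reduce-reduce conflict.
I14 contains complete items [B → .], [C → .] — reduce-reduce conflict.

Answer: Yes — I1: [B → .] vs [C → .]; I7: [B → .] vs [C → .]; I14: [B → .] vs [C → .]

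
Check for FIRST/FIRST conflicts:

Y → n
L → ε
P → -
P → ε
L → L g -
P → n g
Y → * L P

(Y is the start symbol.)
A FIRST/FIRST conflict occurs when two productions N → α and N → β for the same non-terminal have FIRST(α) ∩ FIRST(β) ≠ ∅ (with ε ∈ FIRST of a nullable right-hand side, so two nullable alternatives also conflict).

FIRST sets of the non-terminals at (or reachable through a nullable prefix from) the front of some alternative:
  FIRST(L) = { 'g', ε }

Productions for Y:
  Y → n: FIRST = { 'n' }
  Y → * L P: FIRST = { '*' }
Productions for L:
  L → ε: FIRST = { ε }
  L → L g -: FIRST = { 'g' }
Productions for P:
  P → -: FIRST = { '-' }
  P → ε: FIRST = { ε }
  P → n g: FIRST = { 'n' }

All alternatives of each non-terminal have pairwise disjoint FIRST sets.

Answer: No FIRST/FIRST conflicts.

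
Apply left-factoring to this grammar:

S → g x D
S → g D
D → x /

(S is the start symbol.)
Left-factoring transforms A → αβ₁ | αβ₂ into A → αA' and A' → β₁ | β₂
(α is the longest common prefix among the alternatives). Repeat until
no nonterminal has two alternatives with a common prefix.

Round 1: S has alternatives sharing prefix 'g'. Introduce S': S → g S'
  Add: S' → x D
  Add: S' → D

No remaining common prefixes — done.

Resulting grammar:
S → g S'
S' → x D
S' → D
D → x /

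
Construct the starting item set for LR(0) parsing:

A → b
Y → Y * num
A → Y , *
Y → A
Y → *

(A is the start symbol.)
First, augment the grammar with A' → A
I₀ = CLOSURE({ [A' → . A] }):
  [A' → . A] has the dot before A: add [A → . b], [A → . Y , *]
  [A → . Y , *] has the dot before Y: add [Y → . Y * num], [Y → . A], [Y → . *]
No further items can be added.

I₀ = { [A → . Y , *], [A → . b], [A' → . A], [Y → . *], [Y → . A], [Y → . Y * num] }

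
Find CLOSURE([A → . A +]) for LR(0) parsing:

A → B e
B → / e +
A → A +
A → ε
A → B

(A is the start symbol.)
Start with: [A → . A +]
  [A → . A +] has the dot before A: add [A → . B e], [A → .], [A → . B]
  [A → . B e] has the dot before B: add [B → . / e +]
No further items can be added.

CLOSURE = { [A → . A +], [A → . B e], [A → . B], [A → .], [B → . / e +] }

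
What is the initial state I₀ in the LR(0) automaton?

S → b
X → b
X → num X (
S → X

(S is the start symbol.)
First, augment the grammar with S' → S
I₀ = CLOSURE({ [S' → . S] }):
  [S' → . S] has the dot before S: add [S → . b], [S → . X]
  [S → . X] has the dot before X: add [X → . b], [X → . num X (]
No further items can be added.

I₀ = { [S → . X], [S → . b], [S' → . S], [X → . b], [X → . num X (] }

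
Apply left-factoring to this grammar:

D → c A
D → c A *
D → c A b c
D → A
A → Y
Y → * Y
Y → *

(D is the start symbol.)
Left-factoring transforms A → αβ₁ | αβ₂ into A → αA' and A' → β₁ | β₂
(α is the longest common prefix among the alternatives). Repeat until
no nonterminal has two alternatives with a common prefix.

Round 1: D has alternatives sharing prefix 'c A'. Introduce D': D → c A D'
  Add: D' → ε
  Add: D' → *
  Add: D' → b c

Round 2: Y has alternatives sharing prefix '*'. Introduce Y': Y → * Y'
  Add: Y' → Y
  Add: Y' → ε

No remaining common prefixes — done.

Resulting grammar:
D → c A D'
D' → ε
D' → *
D' → b c
D → A
A → Y
Y → * Y'
Y' → Y
Y' → ε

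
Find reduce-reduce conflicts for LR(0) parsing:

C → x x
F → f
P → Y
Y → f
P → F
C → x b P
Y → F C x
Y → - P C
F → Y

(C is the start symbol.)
Yes — I8: [F → Y .] vs [P → Y .]; I9: [F → f .] vs [Y → f .]

A reduce-reduce conflict occurs when an LR(0) state has two complete items [A → α .] and [B → β .] — both call for a reduction, and with no lookahead the parser cannot choose between them.

Augment with C' → C and build the canonical LR(0) collection (I0 = CLOSURE({[C' → . C]}), then GOTO on every symbol after a dot until no new states appear). It has 14 states:
  I0: { [C → . x b P], [C → . x x], [C' → . C] }  — shift
  I1: { [C' → C .] }  — accept
  I2: { [C → x . b P], [C → x . x] }  — shift
  I3: { [C → x b . P], [F → . Y], [F → . f], [P → . F], [P → . Y], [Y → . - P C], [Y → . F C x], [Y → . f] }  — shift
  I4: { [C → x x .] }  — reduce
  I5: { [F → . Y], [F → . f], [P → . F], [P → . Y], [Y → - . P C], [Y → . - P C], [Y → . F C x], [Y → . f] }  — shift
  I6: { [C → . x b P], [C → . x x], [P → F .], [Y → F . C x] }  — shift, reduce
  I7: { [C → x b P .] }  — reduce
  I8: { [F → Y .], [P → Y .] }  — 2 reduces
  I9: { [F → f .], [Y → f .] }  — 2 reduces
  I10: { [Y → F C . x] }  — shift
  I11: { [Y → F C x .] }  — reduce
  I12: { [C → . x b P], [C → . x x], [Y → - P . C] }  — shift
  I13: { [Y → - P C .] }  — reduce

I8 contains complete items [F → Y .], [P → Y .] — reduce-reduce conflict.
I9 contains complete items [F → f .], [Y → f .] — reduce-reduce conflict.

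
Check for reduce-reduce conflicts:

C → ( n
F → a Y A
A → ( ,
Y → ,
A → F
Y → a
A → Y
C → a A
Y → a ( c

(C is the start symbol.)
A reduce-reduce conflict occurs when an LR(0) state has two complete items [A → α .] and [B → β .] — both call for a reduction, and with no lookahead the parser cannot choose between them.

Augment with C' → C and build the canonical LR(0) collection (I0 = CLOSURE({[C' → . C]}), then GOTO on every symbol after a dot until no new states appear). It has 17 states:
  I0: { [C → . ( n], [C → . a A], [C' → . C] }  — shift
  I1: { [C → ( . n] }  — shift
  I2: { [C' → C .] }  — accept
  I3: { [A → . ( ,], [A → . F], [A → . Y], [C → a . A], [F → . a Y A], [Y → . ,], [Y → . a ( c], [Y → . a] }  — shift
  I4: { [A → ( . ,] }  — shift
  I5: { [Y → , .] }  — reduce
  I6: { [C → a A .] }  — reduce
  I7: { [A → F .] }  — reduce
  I8: { [A → Y .] }  — reduce
  I9: { [F → a . Y A], [Y → . ,], [Y → . a ( c], [Y → . a], [Y → a . ( c], [Y → a .] }  — shift, reduce
  I10: { [Y → a ( . c] }  — shift
  I11: { [A → . ( ,], [A → . F], [A → . Y], [F → . a Y A], [F → a Y . A], [Y → . ,], [Y → . a ( c], [Y → . a] }  — shift
  I12: { [Y → a . ( c], [Y → a .] }  — shift, reduce
  I13: { [F → a Y A .] }  — reduce
  I14: { [Y → a ( c .] }  — reduce
  I15: { [A → ( , .] }  — reduce
  I16: { [C → ( n .] }  — reduce

No state contains more than one complete item.

Answer: No reduce-reduce conflicts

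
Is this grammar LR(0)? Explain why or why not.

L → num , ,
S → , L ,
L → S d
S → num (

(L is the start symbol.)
Yes, the grammar is LR(0)

A grammar is LR(0) if no state in the canonical LR(0) collection has:
  - both a shift item (dot before a terminal) and a complete item (shift-reduce conflict), or
  - two or more complete items (reduce-reduce conflict; the accept item [L' → L .] counts as a complete item here).

Augment with L' → L and build the canonical LR(0) collection (I0 = CLOSURE({[L' → . L]}), then GOTO on every symbol after a dot until no new states appear). It has 11 states:
  I0: { [L → . S d], [L → . num , ,], [L' → . L], [S → . , L ,], [S → . num (] }  — shift
  I1: { [L → . S d], [L → . num , ,], [S → , . L ,], [S → . , L ,], [S → . num (] }  — shift
  I2: { [L' → L .] }  — accept
  I3: { [L → S . d] }  — shift
  I4: { [L → num . , ,], [S → num . (] }  — shift
  I5: { [S → num ( .] }  — reduce
  I6: { [L → num , . ,] }  — shift
  I7: { [L → num , , .] }  — reduce
  I8: { [L → S d .] }  — reduce
  I9: { [S → , L . ,] }  — shift
  I10: { [S → , L , .] }  — reduce

Every state is either a pure shift/goto state or contains exactly one complete item and nothing to shift — no conflicts. The grammar is LR(0).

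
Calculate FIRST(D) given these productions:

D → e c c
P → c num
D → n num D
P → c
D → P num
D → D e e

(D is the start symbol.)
{ 'c', 'e', 'n' }

FIRST sets of the other non-terminals involved (by the same procedure, iterated to a fixed point):
  FIRST(P) = { 'c' }

From D → e c c:
  - e is a terminal: add 'e' and stop
From D → n num D:
  - n is a terminal: add 'n' and stop
From D → P num:
  - P is a non-terminal: add FIRST(P) \ {ε} = { 'c' }
    P is not nullable, so stop
From D → D e e:
  - D is the symbol being defined: contributes nothing new
    D is not nullable, so stop

Collecting: FIRST(D) = { 'c', 'e', 'n' }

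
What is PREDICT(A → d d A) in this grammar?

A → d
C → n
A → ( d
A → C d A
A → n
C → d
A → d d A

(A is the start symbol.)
PREDICT(A → d d A) = (FIRST(RHS) \ {ε}) ∪ (FOLLOW(A) if ε ∈ FIRST(RHS), i.e. RHS ⇒* ε)
FIRST(d d A) = { 'd' }
ε ∉ FIRST(d d A), so FOLLOW(A) is not added.
PREDICT(A → d d A) = { 'd' }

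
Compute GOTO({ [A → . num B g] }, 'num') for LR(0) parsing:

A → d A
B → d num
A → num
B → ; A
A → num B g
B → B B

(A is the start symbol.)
{ [A → num . B g], [B → . ; A], [B → . B B], [B → . d num] }

GOTO(I, 'num') = CLOSURE({ [A → αX.β] : [A → α.Xβ] ∈ I, X = 'num' })

Items with dot before 'num', with the dot advanced:
  [A → . num B g] → [A → num . B g]
Closure of the advanced items:
  [A → num . B g] has the dot before B: add [B → . d num], [B → . ; A], [B → . B B]

GOTO = { [A → num . B g], [B → . ; A], [B → . B B], [B → . d num] }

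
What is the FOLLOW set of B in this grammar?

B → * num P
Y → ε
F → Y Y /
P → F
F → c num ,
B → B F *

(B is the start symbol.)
{ $, '/', 'c' }

To compute FOLLOW(B), find every occurrence of B on a right-hand side N → α B β: add FIRST(β) \ {ε}, and if β is empty or nullable also add FOLLOW(N). Iterate to a fixed point.

B is the start symbol, so $ ∈ FOLLOW(B).
In B → B F *: B is followed by F '*', add FIRST(F '*') \ {ε} = { '/', 'c' }

Taking the union: FOLLOW(B) = { $, '/', 'c' }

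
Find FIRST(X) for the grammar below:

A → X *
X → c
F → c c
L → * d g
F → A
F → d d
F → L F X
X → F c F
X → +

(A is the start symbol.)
{ '*', '+', 'c', 'd' }

FIRST sets of the other non-terminals involved (by the same procedure, iterated to a fixed point):
  FIRST(F) = { '*', '+', 'c', 'd' }

From X → c:
  - c is a terminal: add 'c' and stop
From X → F c F:
  - F is a non-terminal: add FIRST(F) \ {ε} = { '*', '+', 'c', 'd' }
    F is not nullable, so stop
From X → +:
  - '+' is a terminal: add '+' and stop

Collecting: FIRST(X) = { '*', '+', 'c', 'd' }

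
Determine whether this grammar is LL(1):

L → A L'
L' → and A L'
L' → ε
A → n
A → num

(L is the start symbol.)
Yes, the grammar is LL(1).

Relevant sets:
  FOLLOW(L') = { $ }

For L':
  PREDICT(L' → and A L') = { 'and' }
  PREDICT(L' → ε) = { $ }
For A:
  PREDICT(A → n) = { 'n' }
  PREDICT(A → num) = { 'num' }
L has a single production, so nothing to check there.

All predict sets are disjoint. The grammar IS LL(1).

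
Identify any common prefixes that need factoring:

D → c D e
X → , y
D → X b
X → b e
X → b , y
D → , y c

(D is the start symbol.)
Left-factoring is needed when two productions for the same non-terminal
share a common prefix on the right-hand side.

Productions for D:
  D → c D e
  D → X b
  D → , y c
Productions for X:
  X → , y
  X → b e
  X → b , y

Found common prefix 'b' in productions for X

Answer: Yes, X has productions with common prefix 'b'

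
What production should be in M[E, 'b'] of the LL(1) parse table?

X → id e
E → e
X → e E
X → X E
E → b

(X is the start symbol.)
To find M[E, 'b'], we find productions for E where 'b' is in the predict set (PREDICT(N → α) = (FIRST(α) \ {ε}) ∪ (FOLLOW(N) if α ⇒* ε)).

E → e: PREDICT = { 'e' }
E → b: PREDICT = { 'b' }
  'b' is in predict set, so this production goes in M[E, 'b']

M[E, 'b'] = E → b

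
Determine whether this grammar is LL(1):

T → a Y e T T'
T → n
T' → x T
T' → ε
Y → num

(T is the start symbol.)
No. Predict set conflict for T': { 'x' }

Relevant sets:
  FOLLOW(T') = { $, 'x' }

For T:
  PREDICT(T → a Y e T T') = { 'a' }
  PREDICT(T → n) = { 'n' }
For T':
  PREDICT(T' → x T) = { 'x' }
  PREDICT(T' → ε) = { $, 'x' }
Y has a single production, so nothing to check there.

Conflict found: Predict set conflict for T': { 'x' }
The grammar is NOT LL(1).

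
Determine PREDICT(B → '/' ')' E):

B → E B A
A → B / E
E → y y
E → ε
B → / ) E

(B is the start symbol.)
{ '/' }

PREDICT(B → '/' ')' E) = (FIRST(RHS) \ {ε}) ∪ (FOLLOW(B) if ε ∈ FIRST(RHS), i.e. RHS ⇒* ε)
FIRST('/' ')' E) = { '/' }
ε ∉ FIRST('/' ')' E), so FOLLOW(B) is not added.
PREDICT(B → '/' ')' E) = { '/' }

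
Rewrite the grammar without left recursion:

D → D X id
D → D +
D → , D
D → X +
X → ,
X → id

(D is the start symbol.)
D is directly left-recursive. The standard transformation for
  A → A α₁ | ... | A α_m | β₁ | ... | β_n
is
  A  → β₁ A' | ... | β_n A'
  A' → α₁ A' | ... | α_m A' | ε

D → , D becomes D → , D D'
D → X + becomes D → X + D'
D → D X id becomes D' → X id D'
D → D + becomes D' → + D'
Add D' → ε

Productions for other non-terminals are unchanged:
  X → ,
  X → id

Resulting grammar:
D → , D D'
D → X + D'
D' → X id D'
D' → + D'
D' → ε
X → ,
X → id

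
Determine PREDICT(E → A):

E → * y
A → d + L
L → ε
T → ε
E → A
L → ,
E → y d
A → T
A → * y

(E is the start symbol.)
{ $, '*', 'd' }

PREDICT(E → A) = (FIRST(RHS) \ {ε}) ∪ (FOLLOW(E) if ε ∈ FIRST(RHS), i.e. RHS ⇒* ε)
FIRST(A) = { '*', 'd', ε }
FIRST(A) = { '*', 'd', ε }
ε ∈ FIRST(A) (the right-hand side is nullable), so add FOLLOW(E) = { $ }
PREDICT(E → A) = { $, '*', 'd' }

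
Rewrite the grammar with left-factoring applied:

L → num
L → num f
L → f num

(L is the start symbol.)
Left-factoring transforms A → αβ₁ | αβ₂ into A → αA' and A' → β₁ | β₂
(α is the longest common prefix among the alternatives). Repeat until
no nonterminal has two alternatives with a common prefix.

Round 1: L has alternatives sharing prefix 'num'. Introduce L': L → num L'
  Add: L' → ε
  Add: L' → f

No remaining common prefixes — done.

Resulting grammar:
L → num L'
L' → ε
L' → f
L → f num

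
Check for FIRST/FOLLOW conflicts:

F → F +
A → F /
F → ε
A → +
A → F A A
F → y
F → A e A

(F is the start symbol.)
Nullable non-terminals: F.
FIRST sets used below: FIRST(F) = { '+', '/', 'y', ε }, FIRST(A) = { '+', '/', 'y' }

F: nullable alternative(s) F → ε; FOLLOW(F) = { $, '+', '/', 'y' }
  F → F +: FIRST \ {ε} = { '+', '/', 'y' } — overlaps FOLLOW(F) on { '+', '/', 'y' }: CONFLICT
  F → ε: FIRST \ {ε} = { } — this is the only nullable alternative, skip
  F → y: FIRST \ {ε} = { 'y' } — overlaps FOLLOW(F) on { 'y' }: CONFLICT
  F → A e A: FIRST \ {ε} = { '+', '/', 'y' } — overlaps FOLLOW(F) on { '+', '/', 'y' }: CONFLICT

A has no nullable alternative, so no FIRST/FOLLOW check is needed there.

So the grammar has 3 FIRST/FOLLOW conflicts (marked CONFLICT above).

Answer: Yes. F → F '+' with FOLLOW(F) on { '+', '/', 'y' }; F → y with FOLLOW(F) on { 'y' }; F → A e A with FOLLOW(F) on { '+', '/', 'y' }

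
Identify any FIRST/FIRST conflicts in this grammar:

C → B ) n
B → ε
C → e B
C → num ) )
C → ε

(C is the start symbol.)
FIRST sets of the non-terminals at (or reachable through a nullable prefix from) the front of some alternative:
  FIRST(B) = { ε }

Productions for C:
  C → B ) n: FIRST = { ')' }
  C → e B: FIRST = { 'e' }
  C → num ) ): FIRST = { 'num' }
  C → ε: FIRST = { ε }
B has only one production, so no FIRST/FIRST conflict is possible there.

All alternatives of each non-terminal have pairwise disjoint FIRST sets.

Answer: No FIRST/FIRST conflicts.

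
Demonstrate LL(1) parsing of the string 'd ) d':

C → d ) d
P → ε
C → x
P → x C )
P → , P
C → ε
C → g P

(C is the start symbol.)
Stack is shown with the top on the left.

Stack    Input    Action
------------------------
C $      d ) d $  output C → d ) d
d ) d $  d ) d $  match 'd'
) d $    ) d $    match ')'
d $      d $      match 'd'
$        $        accept

The string is accepted.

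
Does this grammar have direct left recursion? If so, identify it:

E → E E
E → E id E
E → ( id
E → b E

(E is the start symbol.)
Yes, E is left-recursive

Direct left recursion occurs when N → N α for some non-terminal N (the right-hand side begins with the left-hand side itself).

E → E E: LEFT RECURSIVE (starts with E)
E → E id E: LEFT RECURSIVE (starts with E)
E → ( id: starts with '('
E → b E: starts with b

The grammar has direct left recursion on: E.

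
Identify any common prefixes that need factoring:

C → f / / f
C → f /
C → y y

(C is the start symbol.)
Left-factoring is needed when two productions for the same non-terminal
share a common prefix on the right-hand side.

Productions for C:
  C → f / / f
  C → f /
  C → y y

Found common prefix 'f /' in productions for C

Answer: Yes, C has productions with common prefix 'f /'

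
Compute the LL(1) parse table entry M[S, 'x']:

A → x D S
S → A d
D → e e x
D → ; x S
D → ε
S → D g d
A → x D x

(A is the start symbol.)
To find M[S, 'x'], we find productions for S where 'x' is in the predict set (PREDICT(N → α) = (FIRST(α) \ {ε}) ∪ (FOLLOW(N) if α ⇒* ε)).

Relevant sets:
  FIRST(A) = { 'x' }
  FIRST(D) = { ';', 'e', ε }

S → A d: PREDICT = { 'x' }
  'x' is in predict set, so this production goes in M[S, 'x']
S → D g d: PREDICT = { ';', 'e', 'g' }

M[S, 'x'] = S → A d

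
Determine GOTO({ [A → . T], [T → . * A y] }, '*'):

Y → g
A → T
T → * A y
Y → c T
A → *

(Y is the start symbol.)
GOTO(I, '*') = CLOSURE({ [A → αX.β] : [A → α.Xβ] ∈ I, X = '*' })

Items with dot before '*', with the dot advanced:
  [T → . * A y] → [T → * . A y]
Closure of the advanced items:
  [T → * . A y] has the dot before A: add [A → . T], [A → . *]
  [A → . T] has the dot before T: add [T → . * A y]

GOTO = { [A → . *], [A → . T], [T → * . A y], [T → . * A y] }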